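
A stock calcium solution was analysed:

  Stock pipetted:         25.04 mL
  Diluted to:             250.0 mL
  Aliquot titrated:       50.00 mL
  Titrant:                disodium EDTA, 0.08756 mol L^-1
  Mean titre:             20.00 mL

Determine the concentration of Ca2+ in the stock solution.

0.3497 mol/L

Ca^2+ + EDTA^4- → [Ca(EDTA)]^2-
n(EDTA) = 0.02000 × 0.08756 = 1.751 × 10^-3 mol
n(Ca2+) in the aliquot = 1.751 × 10^-3 mol (1:1 ratio)
[Ca2+]_dilute = 1.751 × 10^-3 / 0.05000 = 0.03502 mol/L
Dilution factor = 250.0 / 25.04 = 9.984
[Ca2+]_stock = 0.03502 × 9.984 = 0.3497 mol/L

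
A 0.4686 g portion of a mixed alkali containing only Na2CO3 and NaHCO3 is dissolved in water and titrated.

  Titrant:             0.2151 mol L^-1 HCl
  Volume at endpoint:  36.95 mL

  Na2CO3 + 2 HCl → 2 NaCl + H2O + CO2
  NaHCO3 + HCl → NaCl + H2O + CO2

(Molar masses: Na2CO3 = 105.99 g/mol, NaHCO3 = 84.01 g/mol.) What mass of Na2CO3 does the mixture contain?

n(HCl) = 0.03695 × 0.2151 = 7.948 × 10^-3 mol
Let x = n(Na2CO3), y = n(NaHCO3).
Titrant: 2x + 1y = 7.948 × 10^-3;  mass: 105.99x + 84.01y = 0.4686
Solving, x = 3.210 × 10^-3 mol, y = 1.528 × 10^-3 mol
mass of Na2CO3 = 3.210 × 10^-3 × 105.99 = 0.3402 g

0.3402 g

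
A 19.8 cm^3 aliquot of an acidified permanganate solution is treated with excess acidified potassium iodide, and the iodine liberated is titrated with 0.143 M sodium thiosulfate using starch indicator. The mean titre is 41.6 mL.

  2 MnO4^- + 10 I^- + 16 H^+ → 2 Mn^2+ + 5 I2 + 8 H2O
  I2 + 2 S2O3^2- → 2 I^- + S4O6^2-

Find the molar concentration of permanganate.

0.0601 M

n(S2O3^2-) = 0.0416 × 0.143 = 5.95 × 10^-3 mol
n(I2) = n(S2O3^2-)/2 = 2.97 × 10^-3 mol
From the 2:5 ratio, n(MnO4^-) in the aliquot = 2/5 × 2.97 × 10^-3 = 1.19 × 10^-3 mol
[MnO4^-] = 1.19 × 10^-3 / 0.0198 = 0.0601 mol/L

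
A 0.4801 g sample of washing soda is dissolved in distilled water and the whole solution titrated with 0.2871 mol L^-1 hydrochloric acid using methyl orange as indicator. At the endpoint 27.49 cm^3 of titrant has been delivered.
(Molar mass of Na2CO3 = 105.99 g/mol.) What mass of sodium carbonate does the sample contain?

Na2CO3 + 2 HCl → 2 NaCl + H2O + CO2
n(HCl) = 0.02749 L × 0.2871 mol/L = 7.892 × 10^-3 mol
From the 1:2 ratio, n(Na2CO3) = 1/2 × 7.892 × 10^-3 = 3.946 × 10^-3 mol
mass of Na2CO3 = 3.946 × 10^-3 × 105.99 g/mol = 0.4183 g

0.4183 g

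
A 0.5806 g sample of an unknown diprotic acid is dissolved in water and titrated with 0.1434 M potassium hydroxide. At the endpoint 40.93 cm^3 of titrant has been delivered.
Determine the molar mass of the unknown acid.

197.8 g/mol

n(KOH) = 0.04093 L × 0.1434 mol/L = 5.869 × 10^-3 mol
From the 1:2 ratio, n(H2A) = 1/2 × 5.869 × 10^-3 = 2.935 × 10^-3 mol
M = m / n = 0.5806 g / 2.935 × 10^-3 mol = 197.8 g/mol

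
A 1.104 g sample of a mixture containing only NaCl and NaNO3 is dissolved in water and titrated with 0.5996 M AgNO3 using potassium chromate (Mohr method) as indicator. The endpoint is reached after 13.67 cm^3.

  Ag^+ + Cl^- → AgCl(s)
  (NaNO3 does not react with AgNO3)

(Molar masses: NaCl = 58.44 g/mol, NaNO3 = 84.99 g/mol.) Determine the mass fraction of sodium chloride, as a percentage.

43.39 %

n(AgNO3) = 0.01367 × 0.5996 = 8.197 × 10^-3 mol
Let x = n(NaCl), y = n(NaNO3).
Titrant: 1x = 8.197 × 10^-3;  mass: 58.44x + 84.99y = 1.104
Solving, x = 8.197 × 10^-3 mol, y = 7.354 × 10^-3 mol
mass of NaCl = 8.197 × 10^-3 × 58.44 = 0.4790 g
% NaCl = 0.4790 / 1.104 × 100 = 43.39 %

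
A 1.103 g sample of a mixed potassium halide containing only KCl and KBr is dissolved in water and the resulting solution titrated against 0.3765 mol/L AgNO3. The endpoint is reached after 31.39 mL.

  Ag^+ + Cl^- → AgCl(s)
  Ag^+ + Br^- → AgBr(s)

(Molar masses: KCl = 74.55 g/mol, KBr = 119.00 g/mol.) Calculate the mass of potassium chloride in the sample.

0.5088 g

n(AgNO3) = 0.03139 × 0.3765 = 0.01182 mol
Let x = n(KCl), y = n(KBr).
Titrant: 1x + 1y = 0.01182;  mass: 74.55x + 119.00y = 1.103
Solving, x = 6.825 × 10^-3 mol, y = 4.993 × 10^-3 mol
mass of KCl = 6.825 × 10^-3 × 74.55 = 0.5088 g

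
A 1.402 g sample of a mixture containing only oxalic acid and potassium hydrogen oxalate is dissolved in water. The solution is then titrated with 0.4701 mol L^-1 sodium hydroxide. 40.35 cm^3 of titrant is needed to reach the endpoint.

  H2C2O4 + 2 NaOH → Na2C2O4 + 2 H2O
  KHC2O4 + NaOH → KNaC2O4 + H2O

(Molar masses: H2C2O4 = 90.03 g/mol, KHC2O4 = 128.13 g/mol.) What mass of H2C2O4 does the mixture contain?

n(NaOH) = 0.04035 × 0.4701 = 0.01897 mol
Let x = n(H2C2O4), y = n(KHC2O4).
Titrant: 2x + 1y = 0.01897;  mass: 90.03x + 128.13y = 1.402
Solving, x = 6.187 × 10^-3 mol, y = 6.595 × 10^-3 mol
mass of H2C2O4 = 6.187 × 10^-3 × 90.03 = 0.5570 g

0.5570 g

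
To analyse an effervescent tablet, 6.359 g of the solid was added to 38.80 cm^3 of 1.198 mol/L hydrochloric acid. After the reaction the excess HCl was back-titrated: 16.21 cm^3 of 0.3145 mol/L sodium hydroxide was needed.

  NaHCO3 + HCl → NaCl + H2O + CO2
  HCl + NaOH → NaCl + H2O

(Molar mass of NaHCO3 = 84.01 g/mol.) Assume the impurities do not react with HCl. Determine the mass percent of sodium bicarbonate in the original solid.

54.67 %

n(HCl) added = 0.03880 × 1.198 = 0.04648 mol
n(NaOH) used in back-titration = 0.01621 × 0.3145 = 5.098 × 10^-3 mol
n(HCl) left over = 5.098 × 10^-3 mol (1:1 ratio)
n(HCl) consumed by analyte = 0.04648 − 5.098 × 10^-3 = 0.04138 mol
n(NaHCO3) = 0.04138 mol (1:1 ratio)
mass of NaHCO3 = 0.04138 × 84.01 = 3.477 g
% NaHCO3 = 3.477 / 6.359 × 100 = 54.67 %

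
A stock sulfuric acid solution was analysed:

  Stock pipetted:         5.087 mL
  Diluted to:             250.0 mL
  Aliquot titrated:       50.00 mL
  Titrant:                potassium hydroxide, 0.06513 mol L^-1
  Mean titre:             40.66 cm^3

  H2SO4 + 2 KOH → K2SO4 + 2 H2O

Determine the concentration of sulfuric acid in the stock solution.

1.301 mol/L

n(KOH) = 0.04066 × 0.06513 = 2.648 × 10^-3 mol
From the 1:2 ratio, n(H2SO4) in the aliquot = 1/2 × 2.648 × 10^-3 = 1.324 × 10^-3 mol
[H2SO4]_dilute = 1.324 × 10^-3 / 0.05000 = 0.02648 mol/L
Dilution factor = 250.0 / 5.087 = 49.14
[H2SO4]_stock = 0.02648 × 49.14 = 1.301 mol/L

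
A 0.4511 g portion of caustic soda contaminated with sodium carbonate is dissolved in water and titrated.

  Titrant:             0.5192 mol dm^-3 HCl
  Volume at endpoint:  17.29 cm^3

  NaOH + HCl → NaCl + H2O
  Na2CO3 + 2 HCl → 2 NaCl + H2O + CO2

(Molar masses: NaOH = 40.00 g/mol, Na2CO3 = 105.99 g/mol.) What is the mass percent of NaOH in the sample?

16.81 %

n(HCl) = 0.01729 × 0.5192 = 8.977 × 10^-3 mol
Let x = n(NaOH), y = n(Na2CO3).
Titrant: 1x + 2y = 8.977 × 10^-3;  mass: 40.00x + 105.99y = 0.4511
Solving, x = 1.896 × 10^-3 mol, y = 3.541 × 10^-3 mol
mass of NaOH = 1.896 × 10^-3 × 40.00 = 0.07583 g
% NaOH = 0.07583 / 0.4511 × 100 = 16.81 %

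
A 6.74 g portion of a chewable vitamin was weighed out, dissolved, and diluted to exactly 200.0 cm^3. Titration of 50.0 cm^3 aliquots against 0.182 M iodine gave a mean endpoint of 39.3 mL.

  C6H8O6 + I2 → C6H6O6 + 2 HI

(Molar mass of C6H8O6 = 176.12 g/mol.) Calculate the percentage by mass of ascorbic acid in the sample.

n(I2) per titration = 0.0393 × 0.182 = 7.15 × 10^-3 mol
n(C6H8O6) in each aliquot = 7.15 × 10^-3 mol (1:1 ratio)
n(C6H8O6) in the whole flask = 7.15 × 10^-3 × 200.0/50.0 = 0.0286 mol
mass of C6H8O6 = 0.0286 × 176.12 = 5.04 g
% C6H8O6 = 5.04 / 6.74 × 100 = 74.8 %

74.8 %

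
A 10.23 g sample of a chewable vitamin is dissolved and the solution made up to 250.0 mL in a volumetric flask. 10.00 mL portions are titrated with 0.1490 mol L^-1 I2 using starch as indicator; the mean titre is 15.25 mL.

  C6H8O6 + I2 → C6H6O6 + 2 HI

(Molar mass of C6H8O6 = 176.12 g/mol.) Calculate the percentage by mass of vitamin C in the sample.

n(I2) per titration = 0.01525 × 0.1490 = 2.272 × 10^-3 mol
n(C6H8O6) in each aliquot = 2.272 × 10^-3 mol (1:1 ratio)
n(C6H8O6) in the whole flask = 2.272 × 10^-3 × 250.0/10.00 = 0.05681 mol
mass of C6H8O6 = 0.05681 × 176.12 = 10.00 g
% C6H8O6 = 10.00 / 10.23 × 100 = 97.80 %

97.80 %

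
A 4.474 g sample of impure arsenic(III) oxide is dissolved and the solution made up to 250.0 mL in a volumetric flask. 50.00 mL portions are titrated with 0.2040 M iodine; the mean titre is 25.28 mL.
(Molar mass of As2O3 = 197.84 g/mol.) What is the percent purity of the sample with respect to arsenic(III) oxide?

As2O3 + 2 I2 + 2 H2O → As2O5 + 4 HI
n(I2) per titration = 0.02528 × 0.2040 = 5.157 × 10^-3 mol
From the 1:2 ratio, n(As2O3) in each aliquot = 1/2 × 5.157 × 10^-3 = 2.579 × 10^-3 mol
n(As2O3) in the whole flask = 2.579 × 10^-3 × 250.0/50.00 = 0.01289 mol
mass of As2O3 = 0.01289 × 197.84 = 2.551 g
% As2O3 = 2.551 / 4.474 × 100 = 57.01 %

57.01 %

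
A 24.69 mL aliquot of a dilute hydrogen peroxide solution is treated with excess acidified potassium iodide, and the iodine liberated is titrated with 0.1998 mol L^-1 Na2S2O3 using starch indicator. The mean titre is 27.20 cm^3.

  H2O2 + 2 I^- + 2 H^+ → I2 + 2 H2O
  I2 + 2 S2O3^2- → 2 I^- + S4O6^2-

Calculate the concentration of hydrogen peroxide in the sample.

n(S2O3^2-) = 0.02720 × 0.1998 = 5.435 × 10^-3 mol
n(I2) = n(S2O3^2-)/2 = 2.717 × 10^-3 mol
n(H2O2) in the aliquot = 2.717 × 10^-3 mol (1:1 ratio)
[H2O2] = 2.717 × 10^-3 / 0.02469 = 0.1101 mol/L

0.1101 mol/L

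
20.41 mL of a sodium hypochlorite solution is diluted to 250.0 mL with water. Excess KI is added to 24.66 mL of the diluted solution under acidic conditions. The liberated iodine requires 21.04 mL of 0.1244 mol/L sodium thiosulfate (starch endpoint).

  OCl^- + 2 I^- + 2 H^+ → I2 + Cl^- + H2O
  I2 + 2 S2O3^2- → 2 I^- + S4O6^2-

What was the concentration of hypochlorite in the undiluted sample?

0.6500 mol/L

n(S2O3^2-) = 0.02104 × 0.1244 = 2.617 × 10^-3 mol
n(I2) = n(S2O3^2-)/2 = 1.309 × 10^-3 mol
n(OCl^-) in the aliquot = 1.309 × 10^-3 mol (1:1 ratio)
[OCl^-]_dilute = 1.309 × 10^-3 / 0.02466 = 0.05307 mol/L
[OCl^-]_original = 0.05307 × 250.0/20.41 = 0.6500 mol/L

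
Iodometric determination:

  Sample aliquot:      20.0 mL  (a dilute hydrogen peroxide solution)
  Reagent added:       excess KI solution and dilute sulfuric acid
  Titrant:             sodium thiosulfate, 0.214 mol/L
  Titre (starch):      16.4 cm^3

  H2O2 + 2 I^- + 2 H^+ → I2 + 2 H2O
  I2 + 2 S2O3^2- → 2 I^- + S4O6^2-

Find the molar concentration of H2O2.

0.0877 mol/L

n(S2O3^2-) = 0.0164 × 0.214 = 3.51 × 10^-3 mol
n(I2) = n(S2O3^2-)/2 = 1.75 × 10^-3 mol
n(H2O2) in the aliquot = 1.75 × 10^-3 mol (1:1 ratio)
[H2O2] = 1.75 × 10^-3 / 0.0200 = 0.0877 mol/L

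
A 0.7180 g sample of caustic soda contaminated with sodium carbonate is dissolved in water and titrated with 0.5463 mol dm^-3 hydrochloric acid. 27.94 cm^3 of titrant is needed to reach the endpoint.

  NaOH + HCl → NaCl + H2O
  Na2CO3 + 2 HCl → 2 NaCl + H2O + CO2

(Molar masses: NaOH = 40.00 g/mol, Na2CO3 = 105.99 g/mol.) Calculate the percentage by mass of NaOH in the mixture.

38.97 %

n(HCl) = 0.02794 × 0.5463 = 0.01526 mol
Let x = n(NaOH), y = n(Na2CO3).
Titrant: 1x + 2y = 0.01526;  mass: 40.00x + 105.99y = 0.7180
Solving, x = 6.995 × 10^-3 mol, y = 4.134 × 10^-3 mol
mass of NaOH = 6.995 × 10^-3 × 40.00 = 0.2798 g
% NaOH = 0.2798 / 0.7180 × 100 = 38.97 %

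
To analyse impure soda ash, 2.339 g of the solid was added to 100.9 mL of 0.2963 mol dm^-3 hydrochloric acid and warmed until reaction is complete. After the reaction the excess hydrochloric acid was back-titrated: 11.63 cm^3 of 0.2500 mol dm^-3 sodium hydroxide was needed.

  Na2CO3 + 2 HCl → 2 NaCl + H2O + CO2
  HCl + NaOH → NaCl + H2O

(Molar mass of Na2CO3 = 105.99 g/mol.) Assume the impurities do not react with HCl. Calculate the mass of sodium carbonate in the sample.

n(HCl) added = 0.1009 × 0.2963 = 0.02990 mol
n(NaOH) used in back-titration = 0.01163 × 0.2500 = 2.908 × 10^-3 mol
n(HCl) left over = 2.908 × 10^-3 mol (1:1 ratio)
n(HCl) consumed by analyte = 0.02990 − 2.908 × 10^-3 = 0.02699 mol
From the 1:2 ratio, n(Na2CO3) = 1/2 × 0.02699 = 0.01349 mol
mass of Na2CO3 = 0.01349 × 105.99 = 1.430 g

1.430 g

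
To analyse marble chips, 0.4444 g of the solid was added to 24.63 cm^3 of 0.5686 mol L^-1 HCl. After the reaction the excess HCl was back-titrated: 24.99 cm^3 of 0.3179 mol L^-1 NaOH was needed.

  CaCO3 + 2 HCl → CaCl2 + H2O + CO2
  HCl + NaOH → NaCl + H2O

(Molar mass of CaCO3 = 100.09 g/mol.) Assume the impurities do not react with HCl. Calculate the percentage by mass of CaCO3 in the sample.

n(HCl) added = 0.02463 × 0.5686 = 0.01400 mol
n(NaOH) used in back-titration = 0.02499 × 0.3179 = 7.944 × 10^-3 mol
n(HCl) left over = 7.944 × 10^-3 mol (1:1 ratio)
n(HCl) consumed by analyte = 0.01400 − 7.944 × 10^-3 = 6.060 × 10^-3 mol
From the 1:2 ratio, n(CaCO3) = 1/2 × 6.060 × 10^-3 = 3.030 × 10^-3 mol
mass of CaCO3 = 3.030 × 10^-3 × 100.09 = 0.3033 g
% CaCO3 = 0.3033 / 0.4444 × 100 = 68.25 %

68.25 %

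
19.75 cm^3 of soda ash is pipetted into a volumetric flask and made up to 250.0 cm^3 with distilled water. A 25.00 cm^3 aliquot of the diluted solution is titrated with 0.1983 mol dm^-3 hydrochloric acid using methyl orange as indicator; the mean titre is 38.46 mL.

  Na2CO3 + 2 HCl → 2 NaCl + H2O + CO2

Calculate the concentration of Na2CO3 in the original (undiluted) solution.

1.931 mol/L

n(HCl) = 0.03846 × 0.1983 = 7.627 × 10^-3 mol
From the 1:2 ratio, n(Na2CO3) in the aliquot = 1/2 × 7.627 × 10^-3 = 3.813 × 10^-3 mol
[Na2CO3]_dilute = 3.813 × 10^-3 / 0.02500 = 0.1525 mol/L
Dilution factor = 250.0 / 19.75 = 12.66
[Na2CO3]_stock = 0.1525 × 12.66 = 1.931 mol/L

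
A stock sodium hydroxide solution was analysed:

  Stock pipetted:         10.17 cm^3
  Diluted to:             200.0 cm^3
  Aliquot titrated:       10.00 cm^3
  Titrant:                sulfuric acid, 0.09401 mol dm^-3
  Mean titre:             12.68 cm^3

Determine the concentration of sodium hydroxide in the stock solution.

2 NaOH + H2SO4 → Na2SO4 + 2 H2O
n(H2SO4) = 0.01268 × 0.09401 = 1.192 × 10^-3 mol
From the 2:1 ratio, n(NaOH) in the aliquot = 2/1 × 1.192 × 10^-3 = 2.384 × 10^-3 mol
[NaOH]_dilute = 2.384 × 10^-3 / 0.01000 = 0.2384 mol/L
Dilution factor = 200.0 / 10.17 = 19.67
[NaOH]_stock = 0.2384 × 19.67 = 4.688 mol/L

4.688 mol/L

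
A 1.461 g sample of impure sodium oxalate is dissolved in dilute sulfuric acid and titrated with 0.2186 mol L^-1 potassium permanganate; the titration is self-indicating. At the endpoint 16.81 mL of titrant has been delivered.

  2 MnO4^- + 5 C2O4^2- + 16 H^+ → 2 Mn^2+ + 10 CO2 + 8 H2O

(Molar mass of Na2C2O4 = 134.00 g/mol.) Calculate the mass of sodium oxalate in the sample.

n(KMnO4) = 0.01681 L × 0.2186 mol/L = 3.675 × 10^-3 mol
From the 5:2 ratio, n(Na2C2O4) = 5/2 × 3.675 × 10^-3 = 9.187 × 10^-3 mol
mass of Na2C2O4 = 9.187 × 10^-3 × 134.00 g/mol = 1.231 g

1.231 g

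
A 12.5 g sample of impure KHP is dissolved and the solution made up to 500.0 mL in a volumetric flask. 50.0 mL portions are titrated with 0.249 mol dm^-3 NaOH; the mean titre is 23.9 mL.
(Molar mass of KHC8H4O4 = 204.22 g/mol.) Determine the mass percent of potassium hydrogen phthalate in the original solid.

97.2 %

KHC8H4O4 + NaOH → KNaC8H4O4 + H2O
n(NaOH) per titration = 0.0239 × 0.249 = 5.95 × 10^-3 mol
n(KHC8H4O4) in each aliquot = 5.95 × 10^-3 mol (1:1 ratio)
n(KHC8H4O4) in the whole flask = 5.95 × 10^-3 × 500.0/50.0 = 0.0595 mol
mass of KHC8H4O4 = 0.0595 × 204.22 = 12.2 g
% KHC8H4O4 = 12.2 / 12.5 × 100 = 97.2 %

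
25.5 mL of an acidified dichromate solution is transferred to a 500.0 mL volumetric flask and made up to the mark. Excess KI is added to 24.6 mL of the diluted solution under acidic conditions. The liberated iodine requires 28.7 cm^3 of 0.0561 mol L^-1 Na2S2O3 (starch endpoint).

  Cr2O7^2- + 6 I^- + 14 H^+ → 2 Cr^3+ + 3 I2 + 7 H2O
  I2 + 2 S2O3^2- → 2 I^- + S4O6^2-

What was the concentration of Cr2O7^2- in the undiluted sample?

0.214 mol/L

n(S2O3^2-) = 0.0287 × 0.0561 = 1.61 × 10^-3 mol
n(I2) = n(S2O3^2-)/2 = 8.05 × 10^-4 mol
From the 1:3 ratio, n(Cr2O7^2-) in the aliquot = 1/3 × 8.05 × 10^-4 = 2.68 × 10^-4 mol
[Cr2O7^2-]_dilute = 2.68 × 10^-4 / 0.0246 = 0.0109 mol/L
[Cr2O7^2-]_original = 0.0109 × 500.0/25.5 = 0.214 mol/L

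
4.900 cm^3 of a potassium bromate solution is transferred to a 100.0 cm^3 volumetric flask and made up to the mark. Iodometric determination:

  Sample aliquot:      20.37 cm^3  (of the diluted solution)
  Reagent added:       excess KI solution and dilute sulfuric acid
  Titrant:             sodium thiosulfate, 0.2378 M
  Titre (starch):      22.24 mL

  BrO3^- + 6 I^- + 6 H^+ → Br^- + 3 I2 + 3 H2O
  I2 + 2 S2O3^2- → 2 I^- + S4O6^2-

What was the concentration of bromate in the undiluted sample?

n(S2O3^2-) = 0.02224 × 0.2378 = 5.289 × 10^-3 mol
n(I2) = n(S2O3^2-)/2 = 2.644 × 10^-3 mol
From the 1:3 ratio, n(BrO3^-) in the aliquot = 1/3 × 2.644 × 10^-3 = 8.814 × 10^-4 mol
[BrO3^-]_dilute = 8.814 × 10^-4 / 0.02037 = 0.04327 mol/L
[BrO3^-]_original = 0.04327 × 100.0/4.900 = 0.8831 mol/L

0.8831 M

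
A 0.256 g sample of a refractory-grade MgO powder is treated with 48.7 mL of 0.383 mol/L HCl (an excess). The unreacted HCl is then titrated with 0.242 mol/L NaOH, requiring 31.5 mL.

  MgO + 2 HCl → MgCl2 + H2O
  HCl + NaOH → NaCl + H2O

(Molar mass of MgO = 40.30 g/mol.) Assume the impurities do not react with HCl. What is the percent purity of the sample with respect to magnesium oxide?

86.8 %

n(HCl) added = 0.0487 × 0.383 = 0.0187 mol
n(NaOH) used in back-titration = 0.0315 × 0.242 = 7.62 × 10^-3 mol
n(HCl) left over = 7.62 × 10^-3 mol (1:1 ratio)
n(HCl) consumed by analyte = 0.0187 − 7.62 × 10^-3 = 0.0110 mol
From the 1:2 ratio, n(MgO) = 1/2 × 0.0110 = 5.51 × 10^-3 mol
mass of MgO = 5.51 × 10^-3 × 40.30 = 0.222 g
% MgO = 0.222 / 0.256 × 100 = 86.8 %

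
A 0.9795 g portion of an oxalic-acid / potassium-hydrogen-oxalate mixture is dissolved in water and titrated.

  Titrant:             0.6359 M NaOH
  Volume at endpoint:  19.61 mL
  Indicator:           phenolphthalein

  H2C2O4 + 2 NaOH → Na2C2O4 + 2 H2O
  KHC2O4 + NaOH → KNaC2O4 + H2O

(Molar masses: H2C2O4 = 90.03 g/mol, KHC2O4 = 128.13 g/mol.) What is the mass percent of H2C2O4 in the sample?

34.19 %

n(NaOH) = 0.01961 × 0.6359 = 0.01247 mol
Let x = n(H2C2O4), y = n(KHC2O4).
Titrant: 2x + 1y = 0.01247;  mass: 90.03x + 128.13y = 0.9795
Solving, x = 3.719 × 10^-3 mol, y = 5.031 × 10^-3 mol
mass of H2C2O4 = 3.719 × 10^-3 × 90.03 = 0.3349 g
% H2C2O4 = 0.3349 / 0.9795 × 100 = 34.19 %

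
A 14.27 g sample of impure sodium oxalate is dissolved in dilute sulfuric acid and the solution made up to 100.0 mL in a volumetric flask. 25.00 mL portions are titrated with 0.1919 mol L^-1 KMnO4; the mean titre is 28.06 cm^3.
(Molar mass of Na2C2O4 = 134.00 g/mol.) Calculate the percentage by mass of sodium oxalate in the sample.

50.56 %

2 MnO4^- + 5 C2O4^2- + 16 H^+ → 2 Mn^2+ + 10 CO2 + 8 H2O
n(KMnO4) per titration = 0.02806 × 0.1919 = 5.385 × 10^-3 mol
From the 5:2 ratio, n(Na2C2O4) in each aliquot = 5/2 × 5.385 × 10^-3 = 0.01346 mol
n(Na2C2O4) in the whole flask = 0.01346 × 100.0/25.00 = 0.05385 mol
mass of Na2C2O4 = 0.05385 × 134.00 = 7.216 g
% Na2C2O4 = 7.216 / 14.27 × 100 = 50.56 %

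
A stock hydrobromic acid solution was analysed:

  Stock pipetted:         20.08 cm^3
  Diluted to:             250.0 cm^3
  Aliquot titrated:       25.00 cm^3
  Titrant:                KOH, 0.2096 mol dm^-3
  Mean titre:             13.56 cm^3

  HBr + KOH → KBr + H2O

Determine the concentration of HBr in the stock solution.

n(KOH) = 0.01356 × 0.2096 = 2.842 × 10^-3 mol
n(HBr) in the aliquot = 2.842 × 10^-3 mol (1:1 ratio)
[HBr]_dilute = 2.842 × 10^-3 / 0.02500 = 0.1137 mol/L
Dilution factor = 250.0 / 20.08 = 12.45
[HBr]_stock = 0.1137 × 12.45 = 1.415 mol/L

1.415 mol/L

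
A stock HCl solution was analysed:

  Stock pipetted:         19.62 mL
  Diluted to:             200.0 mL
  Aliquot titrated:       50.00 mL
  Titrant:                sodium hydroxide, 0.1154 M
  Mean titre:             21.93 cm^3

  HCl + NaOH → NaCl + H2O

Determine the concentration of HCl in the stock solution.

0.5159 M

n(NaOH) = 0.02193 × 0.1154 = 2.531 × 10^-3 mol
n(HCl) in the aliquot = 2.531 × 10^-3 mol (1:1 ratio)
[HCl]_dilute = 2.531 × 10^-3 / 0.05000 = 0.05061 mol/L
Dilution factor = 200.0 / 19.62 = 10.19
[HCl]_stock = 0.05061 × 10.19 = 0.5159 mol/L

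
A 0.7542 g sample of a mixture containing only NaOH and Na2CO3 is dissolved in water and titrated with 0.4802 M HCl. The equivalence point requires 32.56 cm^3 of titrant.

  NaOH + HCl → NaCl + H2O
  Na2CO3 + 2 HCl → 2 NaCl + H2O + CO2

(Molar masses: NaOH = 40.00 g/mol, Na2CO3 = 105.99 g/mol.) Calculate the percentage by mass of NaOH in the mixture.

n(HCl) = 0.03256 × 0.4802 = 0.01564 mol
Let x = n(NaOH), y = n(Na2CO3).
Titrant: 1x + 2y = 0.01564;  mass: 40.00x + 105.99y = 0.7542
Solving, x = 5.725 × 10^-3 mol, y = 4.955 × 10^-3 mol
mass of NaOH = 5.725 × 10^-3 × 40.00 = 0.2290 g
% NaOH = 0.2290 / 0.7542 × 100 = 30.36 %

30.36 %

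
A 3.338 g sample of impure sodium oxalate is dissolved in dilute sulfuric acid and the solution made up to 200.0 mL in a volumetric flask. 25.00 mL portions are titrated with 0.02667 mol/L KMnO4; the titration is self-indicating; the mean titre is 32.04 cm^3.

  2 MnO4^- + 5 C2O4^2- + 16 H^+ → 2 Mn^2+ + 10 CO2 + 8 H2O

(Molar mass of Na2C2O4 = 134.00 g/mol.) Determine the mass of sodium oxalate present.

n(KMnO4) per titration = 0.03204 × 0.02667 = 8.545 × 10^-4 mol
From the 5:2 ratio, n(Na2C2O4) in each aliquot = 5/2 × 8.545 × 10^-4 = 2.136 × 10^-3 mol
n(Na2C2O4) in the whole flask = 2.136 × 10^-3 × 200.0/25.00 = 0.01709 mol
mass of Na2C2O4 = 0.01709 × 134.00 = 2.290 g

2.290 g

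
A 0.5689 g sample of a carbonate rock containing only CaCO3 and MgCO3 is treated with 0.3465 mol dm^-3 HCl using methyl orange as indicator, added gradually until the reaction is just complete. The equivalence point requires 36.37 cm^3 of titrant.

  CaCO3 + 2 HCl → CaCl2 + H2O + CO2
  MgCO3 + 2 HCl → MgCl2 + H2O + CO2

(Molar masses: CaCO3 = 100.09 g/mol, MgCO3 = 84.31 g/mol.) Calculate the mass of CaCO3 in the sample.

0.2388 g

n(HCl) = 0.03637 × 0.3465 = 0.01260 mol
Let x = n(CaCO3), y = n(MgCO3).
Titrant: 2x + 2y = 0.01260;  mass: 100.09x + 84.31y = 0.5689
Solving, x = 2.386 × 10^-3 mol, y = 3.915 × 10^-3 mol
mass of CaCO3 = 2.386 × 10^-3 × 100.09 = 0.2388 g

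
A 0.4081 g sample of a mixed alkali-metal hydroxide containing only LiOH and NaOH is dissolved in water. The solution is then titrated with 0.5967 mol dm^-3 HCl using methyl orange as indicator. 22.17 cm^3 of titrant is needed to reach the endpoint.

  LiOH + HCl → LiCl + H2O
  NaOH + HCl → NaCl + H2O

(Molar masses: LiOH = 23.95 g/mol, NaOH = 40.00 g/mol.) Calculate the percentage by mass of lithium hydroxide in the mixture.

n(HCl) = 0.02217 × 0.5967 = 0.01323 mol
Let x = n(LiOH), y = n(NaOH).
Titrant: 1x + 1y = 0.01323;  mass: 23.95x + 40.00y = 0.4081
Solving, x = 7.542 × 10^-3 mol, y = 5.687 × 10^-3 mol
mass of LiOH = 7.542 × 10^-3 × 23.95 = 0.1806 g
% LiOH = 0.1806 / 0.4081 × 100 = 44.26 %

44.26 %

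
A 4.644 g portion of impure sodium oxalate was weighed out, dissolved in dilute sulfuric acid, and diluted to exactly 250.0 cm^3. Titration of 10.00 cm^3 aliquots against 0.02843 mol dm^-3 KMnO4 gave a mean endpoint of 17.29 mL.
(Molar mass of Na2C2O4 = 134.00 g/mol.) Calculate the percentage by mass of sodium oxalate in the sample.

2 MnO4^- + 5 C2O4^2- + 16 H^+ → 2 Mn^2+ + 10 CO2 + 8 H2O
n(KMnO4) per titration = 0.01729 × 0.02843 = 4.916 × 10^-4 mol
From the 5:2 ratio, n(Na2C2O4) in each aliquot = 5/2 × 4.916 × 10^-4 = 1.229 × 10^-3 mol
n(Na2C2O4) in the whole flask = 1.229 × 10^-3 × 250.0/10.00 = 0.03072 mol
mass of Na2C2O4 = 0.03072 × 134.00 = 4.117 g
% Na2C2O4 = 4.117 / 4.644 × 100 = 88.65 %

88.65 %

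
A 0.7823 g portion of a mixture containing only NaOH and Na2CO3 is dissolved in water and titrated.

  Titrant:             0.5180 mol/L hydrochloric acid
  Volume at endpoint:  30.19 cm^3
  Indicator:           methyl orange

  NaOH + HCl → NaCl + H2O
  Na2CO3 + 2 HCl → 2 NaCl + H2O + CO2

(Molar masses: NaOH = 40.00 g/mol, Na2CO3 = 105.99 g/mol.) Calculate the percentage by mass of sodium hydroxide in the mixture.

18.28 %

n(HCl) = 0.03019 × 0.5180 = 0.01564 mol
Let x = n(NaOH), y = n(Na2CO3).
Titrant: 1x + 2y = 0.01564;  mass: 40.00x + 105.99y = 0.7823
Solving, x = 3.575 × 10^-3 mol, y = 6.032 × 10^-3 mol
mass of NaOH = 3.575 × 10^-3 × 40.00 = 0.1430 g
% NaOH = 0.1430 / 0.7823 × 100 = 18.28 %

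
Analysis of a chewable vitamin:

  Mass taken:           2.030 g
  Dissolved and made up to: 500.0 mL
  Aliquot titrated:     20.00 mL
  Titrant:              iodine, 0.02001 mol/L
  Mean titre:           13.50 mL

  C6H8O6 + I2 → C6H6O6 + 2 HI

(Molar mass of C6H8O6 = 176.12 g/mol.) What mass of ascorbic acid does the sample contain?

n(I2) per titration = 0.01350 × 0.02001 = 2.701 × 10^-4 mol
n(C6H8O6) in each aliquot = 2.701 × 10^-4 mol (1:1 ratio)
n(C6H8O6) in the whole flask = 2.701 × 10^-4 × 500.0/20.00 = 6.753 × 10^-3 mol
mass of C6H8O6 = 6.753 × 10^-3 × 176.12 = 1.189 g

1.189 g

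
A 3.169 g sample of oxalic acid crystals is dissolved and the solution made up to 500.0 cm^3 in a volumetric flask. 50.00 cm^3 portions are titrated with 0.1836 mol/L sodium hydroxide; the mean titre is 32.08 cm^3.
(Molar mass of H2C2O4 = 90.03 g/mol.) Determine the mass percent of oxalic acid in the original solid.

H2C2O4 + 2 NaOH → Na2C2O4 + 2 H2O
n(NaOH) per titration = 0.03208 × 0.1836 = 5.890 × 10^-3 mol
From the 1:2 ratio, n(H2C2O4) in each aliquot = 1/2 × 5.890 × 10^-3 = 2.945 × 10^-3 mol
n(H2C2O4) in the whole flask = 2.945 × 10^-3 × 500.0/50.00 = 0.02945 mol
mass of H2C2O4 = 0.02945 × 90.03 = 2.651 g
% H2C2O4 = 2.651 / 3.169 × 100 = 83.66 %

83.66 %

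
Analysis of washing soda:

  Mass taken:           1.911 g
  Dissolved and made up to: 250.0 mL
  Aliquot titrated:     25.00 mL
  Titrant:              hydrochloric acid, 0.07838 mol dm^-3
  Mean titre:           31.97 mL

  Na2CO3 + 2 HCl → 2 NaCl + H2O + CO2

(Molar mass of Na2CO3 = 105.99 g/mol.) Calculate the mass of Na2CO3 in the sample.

n(HCl) per titration = 0.03197 × 0.07838 = 2.506 × 10^-3 mol
From the 1:2 ratio, n(Na2CO3) in each aliquot = 1/2 × 2.506 × 10^-3 = 1.253 × 10^-3 mol
n(Na2CO3) in the whole flask = 1.253 × 10^-3 × 250.0/25.00 = 0.01253 mol
mass of Na2CO3 = 0.01253 × 105.99 = 1.328 g

1.328 g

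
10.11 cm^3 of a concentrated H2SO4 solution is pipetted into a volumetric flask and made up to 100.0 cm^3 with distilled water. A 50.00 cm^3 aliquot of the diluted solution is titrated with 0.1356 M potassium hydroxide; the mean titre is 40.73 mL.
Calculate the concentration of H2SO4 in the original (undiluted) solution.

H2SO4 + 2 KOH → K2SO4 + 2 H2O
n(KOH) = 0.04073 × 0.1356 = 5.523 × 10^-3 mol
From the 1:2 ratio, n(H2SO4) in the aliquot = 1/2 × 5.523 × 10^-3 = 2.761 × 10^-3 mol
[H2SO4]_dilute = 2.761 × 10^-3 / 0.05000 = 0.05523 mol/L
Dilution factor = 100.0 / 10.11 = 9.891
[H2SO4]_stock = 0.05523 × 9.891 = 0.5463 mol/L

0.5463 M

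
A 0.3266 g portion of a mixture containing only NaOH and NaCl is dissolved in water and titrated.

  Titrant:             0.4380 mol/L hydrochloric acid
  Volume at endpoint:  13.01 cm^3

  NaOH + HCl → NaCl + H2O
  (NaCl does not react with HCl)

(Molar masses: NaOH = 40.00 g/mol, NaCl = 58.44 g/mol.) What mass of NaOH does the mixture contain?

n(HCl) = 0.01301 × 0.4380 = 5.698 × 10^-3 mol
Let x = n(NaOH), y = n(NaCl).
Titrant: 1x = 5.698 × 10^-3;  mass: 40.00x + 58.44y = 0.3266
Solving, x = 5.698 × 10^-3 mol, y = 1.688 × 10^-3 mol
mass of NaOH = 5.698 × 10^-3 × 40.00 = 0.2279 g

0.2279 g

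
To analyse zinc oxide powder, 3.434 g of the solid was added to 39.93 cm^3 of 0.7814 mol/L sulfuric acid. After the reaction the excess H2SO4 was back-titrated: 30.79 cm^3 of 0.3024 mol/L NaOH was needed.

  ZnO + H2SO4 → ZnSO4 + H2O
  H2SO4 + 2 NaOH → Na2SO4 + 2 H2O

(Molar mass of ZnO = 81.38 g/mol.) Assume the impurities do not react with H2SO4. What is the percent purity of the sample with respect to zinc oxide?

n(H2SO4) added = 0.03993 × 0.7814 = 0.03120 mol
n(NaOH) used in back-titration = 0.03079 × 0.3024 = 9.311 × 10^-3 mol
From the 1:2 ratio, n(H2SO4) left over = 1/2 × 9.311 × 10^-3 = 4.655 × 10^-3 mol
n(H2SO4) consumed by analyte = 0.03120 − 4.655 × 10^-3 = 0.02655 mol
n(ZnO) = 0.02655 mol (1:1 ratio)
mass of ZnO = 0.02655 × 81.38 = 2.160 g
% ZnO = 2.160 / 3.434 × 100 = 62.91 %

62.91 %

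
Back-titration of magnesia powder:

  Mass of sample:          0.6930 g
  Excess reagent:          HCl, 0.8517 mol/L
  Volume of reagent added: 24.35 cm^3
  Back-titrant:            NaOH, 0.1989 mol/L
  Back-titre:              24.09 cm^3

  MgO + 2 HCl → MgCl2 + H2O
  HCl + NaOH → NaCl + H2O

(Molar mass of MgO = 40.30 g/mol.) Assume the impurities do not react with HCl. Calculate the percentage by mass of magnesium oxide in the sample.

46.37 %

n(HCl) added = 0.02435 × 0.8517 = 0.02074 mol
n(NaOH) used in back-titration = 0.02409 × 0.1989 = 4.792 × 10^-3 mol
n(HCl) left over = 4.792 × 10^-3 mol (1:1 ratio)
n(HCl) consumed by analyte = 0.02074 − 4.792 × 10^-3 = 0.01595 mol
From the 1:2 ratio, n(MgO) = 1/2 × 0.01595 = 7.974 × 10^-3 mol
mass of MgO = 7.974 × 10^-3 × 40.30 = 0.3213 g
% MgO = 0.3213 / 0.6930 × 100 = 46.37 %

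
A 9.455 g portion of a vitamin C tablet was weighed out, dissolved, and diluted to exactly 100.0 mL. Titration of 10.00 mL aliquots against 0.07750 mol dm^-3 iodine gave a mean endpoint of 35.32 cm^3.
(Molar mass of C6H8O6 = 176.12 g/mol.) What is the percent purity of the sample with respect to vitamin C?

C6H8O6 + I2 → C6H6O6 + 2 HI
n(I2) per titration = 0.03532 × 0.07750 = 2.737 × 10^-3 mol
n(C6H8O6) in each aliquot = 2.737 × 10^-3 mol (1:1 ratio)
n(C6H8O6) in the whole flask = 2.737 × 10^-3 × 100.0/10.00 = 0.02737 mol
mass of C6H8O6 = 0.02737 × 176.12 = 4.821 g
% C6H8O6 = 4.821 / 9.455 × 100 = 50.99 %

50.99 %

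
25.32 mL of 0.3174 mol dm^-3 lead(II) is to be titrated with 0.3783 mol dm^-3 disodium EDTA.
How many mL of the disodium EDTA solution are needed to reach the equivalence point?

Pb^2+ + EDTA^4- → [Pb(EDTA)]^2-
n(Pb2+) = 0.02532 L × 0.3174 mol/L = 8.037 × 10^-3 mol
n(EDTA) = 8.037 × 10^-3 mol (1:1 stoichiometry)
V(EDTA) = 8.037 × 10^-3 mol / 0.3783 mol/L = 0.02124 L = 21.24 mL

21.24 mL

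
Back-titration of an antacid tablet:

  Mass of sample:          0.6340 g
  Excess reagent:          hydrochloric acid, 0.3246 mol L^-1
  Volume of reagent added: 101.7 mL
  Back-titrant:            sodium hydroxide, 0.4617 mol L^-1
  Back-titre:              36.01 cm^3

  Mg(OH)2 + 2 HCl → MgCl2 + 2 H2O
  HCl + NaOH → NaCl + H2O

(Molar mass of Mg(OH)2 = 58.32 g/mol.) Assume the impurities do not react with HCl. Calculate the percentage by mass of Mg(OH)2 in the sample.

75.37 %

n(HCl) added = 0.1017 × 0.3246 = 0.03301 mol
n(NaOH) used in back-titration = 0.03601 × 0.4617 = 0.01663 mol
n(HCl) left over = 0.01663 mol (1:1 ratio)
n(HCl) consumed by analyte = 0.03301 − 0.01663 = 0.01639 mol
From the 1:2 ratio, n(Mg(OH)2) = 1/2 × 0.01639 = 8.193 × 10^-3 mol
mass of Mg(OH)2 = 8.193 × 10^-3 × 58.32 = 0.4778 g
% Mg(OH)2 = 0.4778 / 0.6340 × 100 = 75.37 %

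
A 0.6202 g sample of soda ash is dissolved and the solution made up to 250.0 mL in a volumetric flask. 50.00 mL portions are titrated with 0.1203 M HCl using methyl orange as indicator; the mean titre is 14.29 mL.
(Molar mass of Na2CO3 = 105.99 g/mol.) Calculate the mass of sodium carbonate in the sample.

Na2CO3 + 2 HCl → 2 NaCl + H2O + CO2
n(HCl) per titration = 0.01429 × 0.1203 = 1.719 × 10^-3 mol
From the 1:2 ratio, n(Na2CO3) in each aliquot = 1/2 × 1.719 × 10^-3 = 8.595 × 10^-4 mol
n(Na2CO3) in the whole flask = 8.595 × 10^-4 × 250.0/50.00 = 4.298 × 10^-3 mol
mass of Na2CO3 = 4.298 × 10^-3 × 105.99 = 0.4555 g

0.4555 g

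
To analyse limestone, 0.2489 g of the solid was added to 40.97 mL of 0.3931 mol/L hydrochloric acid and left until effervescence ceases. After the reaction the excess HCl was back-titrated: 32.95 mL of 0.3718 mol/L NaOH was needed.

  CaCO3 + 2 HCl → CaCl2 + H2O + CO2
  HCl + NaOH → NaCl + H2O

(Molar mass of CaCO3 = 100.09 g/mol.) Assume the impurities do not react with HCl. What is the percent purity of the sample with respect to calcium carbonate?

77.50 %

n(HCl) added = 0.04097 × 0.3931 = 0.01611 mol
n(NaOH) used in back-titration = 0.03295 × 0.3718 = 0.01225 mol
n(HCl) left over = 0.01225 mol (1:1 ratio)
n(HCl) consumed by analyte = 0.01611 − 0.01225 = 3.854 × 10^-3 mol
From the 1:2 ratio, n(CaCO3) = 1/2 × 3.854 × 10^-3 = 1.927 × 10^-3 mol
mass of CaCO3 = 1.927 × 10^-3 × 100.09 = 0.1929 g
% CaCO3 = 0.1929 / 0.2489 × 100 = 77.50 %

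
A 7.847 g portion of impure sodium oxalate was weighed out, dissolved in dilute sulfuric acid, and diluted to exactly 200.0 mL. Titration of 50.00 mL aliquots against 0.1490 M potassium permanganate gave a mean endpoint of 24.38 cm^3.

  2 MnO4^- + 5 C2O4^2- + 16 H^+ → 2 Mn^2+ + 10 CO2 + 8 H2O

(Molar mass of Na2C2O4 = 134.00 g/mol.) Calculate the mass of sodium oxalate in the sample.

4.868 g

n(KMnO4) per titration = 0.02438 × 0.1490 = 3.633 × 10^-3 mol
From the 5:2 ratio, n(Na2C2O4) in each aliquot = 5/2 × 3.633 × 10^-3 = 9.082 × 10^-3 mol
n(Na2C2O4) in the whole flask = 9.082 × 10^-3 × 200.0/50.00 = 0.03633 mol
mass of Na2C2O4 = 0.03633 × 134.00 = 4.868 g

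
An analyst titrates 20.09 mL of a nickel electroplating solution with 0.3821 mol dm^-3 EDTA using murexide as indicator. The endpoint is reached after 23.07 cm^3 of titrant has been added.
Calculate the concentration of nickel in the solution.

Ni^2+ + EDTA^4- → [Ni(EDTA)]^2-
n(EDTA) = 0.02307 L × 0.3821 mol/L = 8.815 × 10^-3 mol
n(Ni2+) = 8.815 × 10^-3 mol (1:1 mole ratio)
[Ni2+] = 8.815 × 10^-3 mol / 0.02009 L = 0.4388 mol/L

0.4388 mol/L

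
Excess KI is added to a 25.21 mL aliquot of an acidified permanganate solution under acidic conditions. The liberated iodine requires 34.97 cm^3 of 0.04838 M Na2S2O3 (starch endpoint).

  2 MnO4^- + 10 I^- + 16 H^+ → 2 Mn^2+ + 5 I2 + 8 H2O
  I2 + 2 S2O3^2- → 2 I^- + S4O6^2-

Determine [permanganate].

n(S2O3^2-) = 0.03497 × 0.04838 = 1.692 × 10^-3 mol
n(I2) = n(S2O3^2-)/2 = 8.459 × 10^-4 mol
From the 2:5 ratio, n(MnO4^-) in the aliquot = 2/5 × 8.459 × 10^-4 = 3.384 × 10^-4 mol
[MnO4^-] = 3.384 × 10^-4 / 0.02521 = 0.01342 mol/L

0.01342 M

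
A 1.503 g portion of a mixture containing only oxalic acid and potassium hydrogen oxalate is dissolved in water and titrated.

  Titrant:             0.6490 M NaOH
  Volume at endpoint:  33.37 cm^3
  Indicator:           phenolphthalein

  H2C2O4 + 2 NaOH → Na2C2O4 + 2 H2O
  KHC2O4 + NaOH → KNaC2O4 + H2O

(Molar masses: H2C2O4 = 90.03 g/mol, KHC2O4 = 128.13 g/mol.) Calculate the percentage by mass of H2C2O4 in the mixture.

45.83 %

n(NaOH) = 0.03337 × 0.6490 = 0.02166 mol
Let x = n(H2C2O4), y = n(KHC2O4).
Titrant: 2x + 1y = 0.02166;  mass: 90.03x + 128.13y = 1.503
Solving, x = 7.652 × 10^-3 mol, y = 6.354 × 10^-3 mol
mass of H2C2O4 = 7.652 × 10^-3 × 90.03 = 0.6889 g
% H2C2O4 = 0.6889 / 1.503 × 100 = 45.83 %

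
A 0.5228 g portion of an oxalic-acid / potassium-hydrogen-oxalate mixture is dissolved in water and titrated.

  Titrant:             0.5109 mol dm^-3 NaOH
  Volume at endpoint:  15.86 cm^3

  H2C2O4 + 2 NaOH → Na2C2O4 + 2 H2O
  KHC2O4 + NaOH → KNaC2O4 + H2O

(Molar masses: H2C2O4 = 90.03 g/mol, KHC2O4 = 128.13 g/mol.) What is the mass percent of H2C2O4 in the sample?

n(NaOH) = 0.01586 × 0.5109 = 8.103 × 10^-3 mol
Let x = n(H2C2O4), y = n(KHC2O4).
Titrant: 2x + 1y = 8.103 × 10^-3;  mass: 90.03x + 128.13y = 0.5228
Solving, x = 3.101 × 10^-3 mol, y = 1.902 × 10^-3 mol
mass of H2C2O4 = 3.101 × 10^-3 × 90.03 = 0.2792 g
% H2C2O4 = 0.2792 / 0.5228 × 100 = 53.40 %

53.40 %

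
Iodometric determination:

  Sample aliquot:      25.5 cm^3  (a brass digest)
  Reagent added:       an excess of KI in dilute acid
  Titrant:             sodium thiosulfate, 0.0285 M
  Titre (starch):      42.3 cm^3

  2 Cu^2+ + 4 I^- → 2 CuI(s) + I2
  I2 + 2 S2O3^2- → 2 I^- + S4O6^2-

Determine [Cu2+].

n(S2O3^2-) = 0.0423 × 0.0285 = 1.21 × 10^-3 mol
n(I2) = n(S2O3^2-)/2 = 6.03 × 10^-4 mol
From the 2:1 ratio, n(Cu2+) in the aliquot = 2/1 × 6.03 × 10^-4 = 1.21 × 10^-3 mol
[Cu2+] = 1.21 × 10^-3 / 0.0255 = 0.0473 mol/L

0.0473 M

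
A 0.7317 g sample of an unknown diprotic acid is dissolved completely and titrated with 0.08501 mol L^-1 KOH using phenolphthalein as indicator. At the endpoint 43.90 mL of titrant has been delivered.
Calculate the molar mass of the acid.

n(KOH) = 0.04390 L × 0.08501 mol/L = 3.732 × 10^-3 mol
From the 1:2 ratio, n(H2A) = 1/2 × 3.732 × 10^-3 = 1.866 × 10^-3 mol
M = m / n = 0.7317 g / 1.866 × 10^-3 mol = 392.1 g/mol

392.1 g/mol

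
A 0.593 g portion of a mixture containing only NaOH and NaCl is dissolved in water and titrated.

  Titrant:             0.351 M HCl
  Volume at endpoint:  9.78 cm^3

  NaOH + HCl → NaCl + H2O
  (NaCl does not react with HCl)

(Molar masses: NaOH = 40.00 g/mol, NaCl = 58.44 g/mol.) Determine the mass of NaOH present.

0.137 g

n(HCl) = 0.00978 × 0.351 = 3.43 × 10^-3 mol
Let x = n(NaOH), y = n(NaCl).
Titrant: 1x = 3.43 × 10^-3;  mass: 40.00x + 58.44y = 0.593
Solving, x = 3.43 × 10^-3 mol, y = 7.80 × 10^-3 mol
mass of NaOH = 3.43 × 10^-3 × 40.00 = 0.137 g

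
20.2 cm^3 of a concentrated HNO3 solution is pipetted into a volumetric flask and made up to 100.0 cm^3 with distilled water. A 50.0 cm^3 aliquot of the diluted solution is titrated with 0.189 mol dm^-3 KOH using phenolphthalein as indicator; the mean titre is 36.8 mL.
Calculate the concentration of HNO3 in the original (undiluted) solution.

HNO3 + KOH → KNO3 + H2O
n(KOH) = 0.0368 × 0.189 = 6.96 × 10^-3 mol
n(HNO3) in the aliquot = 6.96 × 10^-3 mol (1:1 ratio)
[HNO3]_dilute = 6.96 × 10^-3 / 0.0500 = 0.139 mol/L
Dilution factor = 100.0 / 20.2 = 4.950
[HNO3]_stock = 0.139 × 4.950 = 0.689 mol/L

0.689 mol/L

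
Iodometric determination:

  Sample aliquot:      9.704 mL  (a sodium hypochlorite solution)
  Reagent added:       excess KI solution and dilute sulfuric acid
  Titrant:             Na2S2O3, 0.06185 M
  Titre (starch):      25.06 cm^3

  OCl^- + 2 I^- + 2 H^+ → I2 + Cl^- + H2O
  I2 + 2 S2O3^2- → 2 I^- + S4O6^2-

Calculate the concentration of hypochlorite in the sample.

0.07986 M

n(S2O3^2-) = 0.02506 × 0.06185 = 1.550 × 10^-3 mol
n(I2) = n(S2O3^2-)/2 = 7.750 × 10^-4 mol
n(OCl^-) in the aliquot = 7.750 × 10^-4 mol (1:1 ratio)
[OCl^-] = 7.750 × 10^-4 / 0.009704 = 0.07986 mol/L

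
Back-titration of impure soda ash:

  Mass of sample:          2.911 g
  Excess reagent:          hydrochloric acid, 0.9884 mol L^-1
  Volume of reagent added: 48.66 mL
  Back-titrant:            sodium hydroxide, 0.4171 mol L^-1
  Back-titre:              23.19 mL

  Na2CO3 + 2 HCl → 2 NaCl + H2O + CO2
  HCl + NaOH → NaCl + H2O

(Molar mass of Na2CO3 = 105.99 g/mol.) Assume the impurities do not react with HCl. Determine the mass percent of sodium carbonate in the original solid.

69.95 %

n(HCl) added = 0.04866 × 0.9884 = 0.04810 mol
n(NaOH) used in back-titration = 0.02319 × 0.4171 = 9.673 × 10^-3 mol
n(HCl) left over = 9.673 × 10^-3 mol (1:1 ratio)
n(HCl) consumed by analyte = 0.04810 − 9.673 × 10^-3 = 0.03842 mol
From the 1:2 ratio, n(Na2CO3) = 1/2 × 0.03842 = 0.01921 mol
mass of Na2CO3 = 0.01921 × 105.99 = 2.036 g
% Na2CO3 = 2.036 / 2.911 × 100 = 69.95 %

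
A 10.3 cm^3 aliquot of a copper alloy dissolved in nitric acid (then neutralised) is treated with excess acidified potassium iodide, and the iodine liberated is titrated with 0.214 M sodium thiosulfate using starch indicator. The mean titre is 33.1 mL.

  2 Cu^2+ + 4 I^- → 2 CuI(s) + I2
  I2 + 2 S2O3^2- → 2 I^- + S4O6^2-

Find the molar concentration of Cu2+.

n(S2O3^2-) = 0.0331 × 0.214 = 7.08 × 10^-3 mol
n(I2) = n(S2O3^2-)/2 = 3.54 × 10^-3 mol
From the 2:1 ratio, n(Cu2+) in the aliquot = 2/1 × 3.54 × 10^-3 = 7.08 × 10^-3 mol
[Cu2+] = 7.08 × 10^-3 / 0.0103 = 0.688 mol/L

0.688 M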